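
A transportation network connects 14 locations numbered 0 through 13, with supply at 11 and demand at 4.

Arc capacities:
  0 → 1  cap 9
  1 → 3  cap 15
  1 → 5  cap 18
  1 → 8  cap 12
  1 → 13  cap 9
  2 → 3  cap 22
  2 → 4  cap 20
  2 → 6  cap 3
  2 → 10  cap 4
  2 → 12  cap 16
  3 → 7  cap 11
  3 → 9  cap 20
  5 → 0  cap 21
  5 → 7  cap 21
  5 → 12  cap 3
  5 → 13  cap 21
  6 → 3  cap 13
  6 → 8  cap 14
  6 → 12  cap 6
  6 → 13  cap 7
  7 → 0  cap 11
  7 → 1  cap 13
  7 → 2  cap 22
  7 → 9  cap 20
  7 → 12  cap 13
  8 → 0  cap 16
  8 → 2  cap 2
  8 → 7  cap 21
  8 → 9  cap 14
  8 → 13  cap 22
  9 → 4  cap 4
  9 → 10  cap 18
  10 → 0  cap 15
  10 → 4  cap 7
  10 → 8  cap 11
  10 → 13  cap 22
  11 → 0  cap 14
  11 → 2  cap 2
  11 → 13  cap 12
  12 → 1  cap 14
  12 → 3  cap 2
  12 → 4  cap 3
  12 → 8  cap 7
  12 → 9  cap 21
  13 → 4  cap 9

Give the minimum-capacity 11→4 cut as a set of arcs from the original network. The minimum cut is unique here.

Min-cut arcs: {(0,1), (11,2), (13,4)} (total capacity 20)

augment #1: 11→2→4 push 2
augment #2: 11→13→4 push 9
augment #3: 11→0→1→3→9→4 push 4
augment #4: 11→0→1→5→12→4 push 3
augment #5: 11→0→1→8→2→4 push 2
max flow = 20; residual-reachable set from 11 gives S-side
cut edges (S→T): {(0,1), (11,2), (13,4)} total cap 20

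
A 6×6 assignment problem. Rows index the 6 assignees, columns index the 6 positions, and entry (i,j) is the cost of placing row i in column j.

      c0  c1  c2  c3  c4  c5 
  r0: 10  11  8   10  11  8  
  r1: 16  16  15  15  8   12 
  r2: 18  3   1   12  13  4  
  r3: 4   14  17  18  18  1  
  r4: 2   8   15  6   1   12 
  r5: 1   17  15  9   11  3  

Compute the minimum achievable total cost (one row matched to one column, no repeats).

Minimum assignment cost: 27

optimal assignment: row0→col2 (cost 8), row1→col4 (cost 8), row2→col1 (cost 3), row3→col5 (cost 1), row4→col3 (cost 6), row5→col0 (cost 1)
total = 8 + 8 + 3 + 1 + 6 + 1 = 27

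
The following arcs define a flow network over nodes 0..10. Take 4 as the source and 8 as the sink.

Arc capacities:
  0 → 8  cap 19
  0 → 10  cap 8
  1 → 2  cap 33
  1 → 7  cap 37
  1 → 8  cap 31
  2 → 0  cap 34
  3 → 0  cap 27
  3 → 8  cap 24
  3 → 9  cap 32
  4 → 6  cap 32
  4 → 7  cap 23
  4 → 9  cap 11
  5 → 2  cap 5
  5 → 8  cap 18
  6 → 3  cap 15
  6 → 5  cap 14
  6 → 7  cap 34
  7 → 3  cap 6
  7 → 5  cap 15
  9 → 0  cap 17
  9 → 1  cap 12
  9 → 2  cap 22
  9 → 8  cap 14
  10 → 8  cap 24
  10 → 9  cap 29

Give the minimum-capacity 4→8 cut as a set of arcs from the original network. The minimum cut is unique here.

augment #1: 4→9→8 push 11
augment #2: 4→6→3→8 push 15
augment #3: 4→6→5→8 push 14
augment #4: 4→7→3→8 push 6
augment #5: 4→7→5→8 push 4
augment #6: 4→7→5→2→0→8 push 5
max flow = 55; residual-reachable set from 4 gives S-side
cut edges (S→T): {(4,9), (5,2), (5,8), (6,3), (7,3)} total cap 55

Min-cut arcs: {(4,9), (5,2), (5,8), (6,3), (7,3)} (total capacity 55)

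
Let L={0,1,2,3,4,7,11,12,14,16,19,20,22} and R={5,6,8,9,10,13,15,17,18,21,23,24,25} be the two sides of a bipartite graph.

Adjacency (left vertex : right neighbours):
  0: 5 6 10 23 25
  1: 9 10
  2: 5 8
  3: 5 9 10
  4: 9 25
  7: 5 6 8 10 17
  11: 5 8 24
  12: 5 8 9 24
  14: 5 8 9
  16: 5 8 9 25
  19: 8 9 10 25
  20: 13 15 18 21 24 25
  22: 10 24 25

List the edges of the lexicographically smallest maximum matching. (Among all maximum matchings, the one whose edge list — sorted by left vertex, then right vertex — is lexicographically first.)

|M| = 9 (so the lex-smallest maximum matching has 9 edges)
process left vertices in ascending order; for each, take the smallest-labelled available neighbour that still permits 9 edges overall, or leave it unmatched if none does
lex-smallest matching: {0-6, 1-9, 2-5, 3-10, 4-25, 7-17, 11-8, 12-24, 20-13}

Lex-smallest maximum matching: {(0,6), (1,9), (2,5), (3,10), (4,25), (7,17), (11,8), (12,24), (20,13)}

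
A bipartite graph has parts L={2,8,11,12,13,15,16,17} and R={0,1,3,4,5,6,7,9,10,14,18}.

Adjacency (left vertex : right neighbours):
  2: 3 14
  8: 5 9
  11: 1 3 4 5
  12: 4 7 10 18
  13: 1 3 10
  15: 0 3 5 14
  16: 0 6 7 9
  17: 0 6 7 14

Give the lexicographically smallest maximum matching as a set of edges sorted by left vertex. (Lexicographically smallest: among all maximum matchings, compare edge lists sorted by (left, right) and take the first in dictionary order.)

Lex-smallest maximum matching: {(2,3), (8,5), (11,1), (12,4), (13,10), (15,0), (16,6), (17,7)}

|M| = 8 (so the lex-smallest maximum matching has 8 edges)
process left vertices in ascending order; for each, take the smallest-labelled available neighbour that still permits 8 edges overall, or leave it unmatched if none does
lex-smallest matching: {2-3, 8-5, 11-1, 12-4, 13-10, 15-0, 16-6, 17-7}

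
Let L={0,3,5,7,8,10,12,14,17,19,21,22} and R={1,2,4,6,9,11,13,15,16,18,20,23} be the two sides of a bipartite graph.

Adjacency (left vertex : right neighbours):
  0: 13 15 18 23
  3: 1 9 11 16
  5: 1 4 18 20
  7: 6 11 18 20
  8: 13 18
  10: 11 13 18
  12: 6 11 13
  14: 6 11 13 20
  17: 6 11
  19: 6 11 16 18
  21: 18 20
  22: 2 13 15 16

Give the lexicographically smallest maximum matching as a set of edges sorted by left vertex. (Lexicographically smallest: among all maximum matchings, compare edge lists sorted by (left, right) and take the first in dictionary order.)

|M| = 10 (so the lex-smallest maximum matching has 10 edges)
process left vertices in ascending order; for each, take the smallest-labelled available neighbour that still permits 10 edges overall, or leave it unmatched if none does
lex-smallest matching: {0-15, 3-1, 5-4, 7-6, 8-13, 10-11, 14-20, 19-16, 21-18, 22-2}

Lex-smallest maximum matching: {(0,15), (3,1), (5,4), (7,6), (8,13), (10,11), (14,20), (19,16), (21,18), (22,2)}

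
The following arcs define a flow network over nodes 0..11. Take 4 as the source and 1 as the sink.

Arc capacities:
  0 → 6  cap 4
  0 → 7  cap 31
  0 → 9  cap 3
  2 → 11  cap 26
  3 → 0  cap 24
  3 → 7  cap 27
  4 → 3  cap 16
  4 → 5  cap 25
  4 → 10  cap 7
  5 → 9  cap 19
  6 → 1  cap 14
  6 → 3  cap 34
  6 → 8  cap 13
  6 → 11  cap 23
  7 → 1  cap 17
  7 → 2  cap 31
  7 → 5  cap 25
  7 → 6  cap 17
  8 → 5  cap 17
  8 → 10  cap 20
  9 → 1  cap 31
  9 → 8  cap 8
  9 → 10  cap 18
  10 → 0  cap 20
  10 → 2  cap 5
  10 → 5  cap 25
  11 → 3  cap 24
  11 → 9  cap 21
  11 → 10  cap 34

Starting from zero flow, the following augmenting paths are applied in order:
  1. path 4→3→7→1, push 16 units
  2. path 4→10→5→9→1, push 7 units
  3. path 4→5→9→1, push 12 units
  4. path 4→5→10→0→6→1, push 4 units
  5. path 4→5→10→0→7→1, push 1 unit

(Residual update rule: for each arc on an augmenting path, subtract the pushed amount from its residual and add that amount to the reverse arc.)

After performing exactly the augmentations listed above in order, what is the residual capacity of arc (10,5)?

after path 1 (4→3→7→1, push 16): res(10,5)=25
after path 2 (4→10→5→9→1, push 7): res(10,5)=18
after path 3 (4→5→9→1, push 12): res(10,5)=18
after path 4 (4→5→10→0→6→1, push 4): res(10,5)=22
after path 5 (4→5→10→0→7→1, push 1): res(10,5)=23

Residual capacity of (10,5): 23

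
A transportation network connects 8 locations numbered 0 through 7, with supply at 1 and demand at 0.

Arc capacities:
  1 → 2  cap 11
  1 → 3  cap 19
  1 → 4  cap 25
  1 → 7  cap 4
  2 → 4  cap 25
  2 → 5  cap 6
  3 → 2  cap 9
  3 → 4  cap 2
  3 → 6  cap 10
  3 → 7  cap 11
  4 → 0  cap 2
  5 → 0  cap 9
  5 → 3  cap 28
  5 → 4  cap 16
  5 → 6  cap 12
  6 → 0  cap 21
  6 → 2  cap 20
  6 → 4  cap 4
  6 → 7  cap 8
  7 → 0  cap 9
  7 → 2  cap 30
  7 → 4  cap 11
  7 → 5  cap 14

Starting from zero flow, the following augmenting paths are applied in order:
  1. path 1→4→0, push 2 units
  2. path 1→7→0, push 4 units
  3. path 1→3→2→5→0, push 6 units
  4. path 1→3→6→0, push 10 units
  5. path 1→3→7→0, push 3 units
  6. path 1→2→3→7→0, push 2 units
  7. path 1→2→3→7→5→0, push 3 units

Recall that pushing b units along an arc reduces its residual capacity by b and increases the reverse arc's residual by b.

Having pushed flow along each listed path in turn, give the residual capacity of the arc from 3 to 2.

Residual capacity of (3,2): 8

after path 1 (1→4→0, push 2): res(3,2)=9
after path 2 (1→7→0, push 4): res(3,2)=9
after path 3 (1→3→2→5→0, push 6): res(3,2)=3
after path 4 (1→3→6→0, push 10): res(3,2)=3
after path 5 (1→3→7→0, push 3): res(3,2)=3
after path 6 (1→2→3→7→0, push 2): res(3,2)=5
after path 7 (1→2→3→7→5→0, push 3): res(3,2)=8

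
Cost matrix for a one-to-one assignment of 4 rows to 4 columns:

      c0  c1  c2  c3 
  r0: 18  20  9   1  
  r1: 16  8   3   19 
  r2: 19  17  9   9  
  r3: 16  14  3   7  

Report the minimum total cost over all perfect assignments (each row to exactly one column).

Minimum assignment cost: 31

optimal assignment: row0→col3 (cost 1), row1→col1 (cost 8), row2→col0 (cost 19), row3→col2 (cost 3)
total = 1 + 8 + 19 + 3 = 31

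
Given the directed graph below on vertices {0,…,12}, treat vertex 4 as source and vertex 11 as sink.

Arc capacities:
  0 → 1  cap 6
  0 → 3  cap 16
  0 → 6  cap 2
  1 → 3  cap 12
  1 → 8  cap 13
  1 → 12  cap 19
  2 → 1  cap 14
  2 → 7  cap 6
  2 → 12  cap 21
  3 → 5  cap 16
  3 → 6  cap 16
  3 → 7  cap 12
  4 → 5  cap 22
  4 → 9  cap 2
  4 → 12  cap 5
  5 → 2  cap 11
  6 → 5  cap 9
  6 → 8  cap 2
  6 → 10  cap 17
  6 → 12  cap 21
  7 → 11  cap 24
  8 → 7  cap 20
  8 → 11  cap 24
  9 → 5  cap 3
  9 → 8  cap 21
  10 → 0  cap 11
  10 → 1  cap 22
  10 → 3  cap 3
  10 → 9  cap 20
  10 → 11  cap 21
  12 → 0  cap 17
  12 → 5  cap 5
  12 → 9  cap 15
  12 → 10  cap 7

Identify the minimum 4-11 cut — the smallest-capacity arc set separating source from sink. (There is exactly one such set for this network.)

Min-cut arcs: {(4,9), (4,12), (5,2)} (total capacity 18)

augment #1: 4→9→8→11 push 2
augment #2: 4→12→10→11 push 5
augment #3: 4→5→2→7→11 push 6
augment #4: 4→5→2→1→8→11 push 5
max flow = 18; residual-reachable set from 4 gives S-side
cut edges (S→T): {(4,9), (4,12), (5,2)} total cap 18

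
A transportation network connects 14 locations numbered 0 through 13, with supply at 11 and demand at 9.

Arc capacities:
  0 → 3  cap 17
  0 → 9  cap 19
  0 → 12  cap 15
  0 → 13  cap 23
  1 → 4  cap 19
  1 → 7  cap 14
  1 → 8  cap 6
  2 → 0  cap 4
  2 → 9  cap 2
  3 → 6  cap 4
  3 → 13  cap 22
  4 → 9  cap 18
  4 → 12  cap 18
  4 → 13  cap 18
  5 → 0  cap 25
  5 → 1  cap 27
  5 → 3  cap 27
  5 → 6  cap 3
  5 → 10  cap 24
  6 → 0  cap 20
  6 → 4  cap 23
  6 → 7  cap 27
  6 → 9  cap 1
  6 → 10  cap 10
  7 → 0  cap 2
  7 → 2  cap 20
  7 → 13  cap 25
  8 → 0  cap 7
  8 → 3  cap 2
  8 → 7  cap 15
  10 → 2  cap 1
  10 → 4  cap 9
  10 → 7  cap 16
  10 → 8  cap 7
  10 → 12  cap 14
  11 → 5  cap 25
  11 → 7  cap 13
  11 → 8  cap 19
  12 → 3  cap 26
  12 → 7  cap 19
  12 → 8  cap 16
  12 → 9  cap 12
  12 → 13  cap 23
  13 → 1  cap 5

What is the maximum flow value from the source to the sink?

augment #1: 11→5→0→9 bottleneck 19, total now 19
augment #2: 11→5→6→9 bottleneck 1, total now 20
augment #3: 11→7→2→9 bottleneck 2, total now 22
augment #4: 11→5→0→12→9 bottleneck 5, total now 27
augment #5: 11→7→0→12→9 bottleneck 2, total now 29
augment #6: 11→8→0→12→9 bottleneck 5, total now 34
augment #7: 11→7→13→1→4→9 bottleneck 5, total now 39
augment #8: 11→8→3→6→4→9 bottleneck 2, total now 41
augment #9: 11→8→0→3→6→4→9 bottleneck 2, total now 43
augment #10: 11→7→2→0→5→1→4→9 bottleneck 4, total now 47

Maximum flow value: 47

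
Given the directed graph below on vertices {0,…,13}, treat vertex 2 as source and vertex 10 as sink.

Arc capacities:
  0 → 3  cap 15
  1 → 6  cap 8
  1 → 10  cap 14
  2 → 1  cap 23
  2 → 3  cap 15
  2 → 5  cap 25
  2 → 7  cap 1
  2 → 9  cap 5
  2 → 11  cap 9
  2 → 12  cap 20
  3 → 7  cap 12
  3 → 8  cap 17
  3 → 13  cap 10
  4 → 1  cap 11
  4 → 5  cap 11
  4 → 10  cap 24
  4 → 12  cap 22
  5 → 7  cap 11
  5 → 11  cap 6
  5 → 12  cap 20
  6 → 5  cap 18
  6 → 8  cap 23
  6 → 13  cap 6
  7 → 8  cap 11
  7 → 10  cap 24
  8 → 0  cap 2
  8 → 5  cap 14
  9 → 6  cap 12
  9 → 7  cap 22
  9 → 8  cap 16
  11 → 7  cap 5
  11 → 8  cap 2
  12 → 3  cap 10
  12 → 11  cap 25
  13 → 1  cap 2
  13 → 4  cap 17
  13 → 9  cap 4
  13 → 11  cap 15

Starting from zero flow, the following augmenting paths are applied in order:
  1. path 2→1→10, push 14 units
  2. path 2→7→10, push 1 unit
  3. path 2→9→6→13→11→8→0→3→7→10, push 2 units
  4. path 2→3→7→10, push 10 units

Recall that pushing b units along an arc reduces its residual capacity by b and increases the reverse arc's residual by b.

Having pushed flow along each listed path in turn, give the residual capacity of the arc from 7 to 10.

Residual capacity of (7,10): 11

after path 1 (2→1→10, push 14): res(7,10)=24
after path 2 (2→7→10, push 1): res(7,10)=23
after path 3 (2→9→6→13→11→8→0→3→7→10, push 2): res(7,10)=21
after path 4 (2→3→7→10, push 10): res(7,10)=11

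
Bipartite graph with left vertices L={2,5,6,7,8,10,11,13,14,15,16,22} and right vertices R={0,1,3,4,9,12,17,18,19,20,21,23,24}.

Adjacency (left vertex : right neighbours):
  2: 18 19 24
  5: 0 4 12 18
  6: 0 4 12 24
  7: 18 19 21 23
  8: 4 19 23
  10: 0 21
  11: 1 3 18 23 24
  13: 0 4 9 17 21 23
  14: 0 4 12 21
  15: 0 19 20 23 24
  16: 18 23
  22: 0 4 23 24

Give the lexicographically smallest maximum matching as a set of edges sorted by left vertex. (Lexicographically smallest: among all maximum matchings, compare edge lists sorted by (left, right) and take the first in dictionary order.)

|M| = 11 (so the lex-smallest maximum matching has 11 edges)
process left vertices in ascending order; for each, take the smallest-labelled available neighbour that still permits 11 edges overall, or leave it unmatched if none does
lex-smallest matching: {2-18, 5-0, 6-4, 7-19, 8-23, 10-21, 11-1, 13-9, 14-12, 15-20, 22-24}

Lex-smallest maximum matching: {(2,18), (5,0), (6,4), (7,19), (8,23), (10,21), (11,1), (13,9), (14,12), (15,20), (22,24)}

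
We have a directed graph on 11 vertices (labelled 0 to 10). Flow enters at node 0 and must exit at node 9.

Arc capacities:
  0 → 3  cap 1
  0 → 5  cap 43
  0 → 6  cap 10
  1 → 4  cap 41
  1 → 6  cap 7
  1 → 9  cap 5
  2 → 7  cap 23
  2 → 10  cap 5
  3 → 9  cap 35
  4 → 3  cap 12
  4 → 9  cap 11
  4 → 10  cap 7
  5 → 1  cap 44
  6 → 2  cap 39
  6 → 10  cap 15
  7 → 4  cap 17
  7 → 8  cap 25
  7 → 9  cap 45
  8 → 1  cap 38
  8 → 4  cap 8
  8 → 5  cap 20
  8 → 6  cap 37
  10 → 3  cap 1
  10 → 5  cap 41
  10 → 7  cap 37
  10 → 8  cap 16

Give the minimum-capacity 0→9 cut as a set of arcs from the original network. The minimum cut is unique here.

Min-cut arcs: {(0,3), (0,6), (1,6), (1,9), (4,3), (4,9), (4,10)} (total capacity 53)

augment #1: 0→3→9 push 1
augment #2: 0→5→1→9 push 5
augment #3: 0→5→1→4→9 push 11
augment #4: 0→6→2→7→9 push 10
augment #5: 0→5→1→4→3→9 push 12
augment #6: 0→5→1→4→10→3→9 push 1
augment #7: 0→5→1→4→10→7→9 push 6
augment #8: 0→5→1→6→2→7→9 push 7
max flow = 53; residual-reachable set from 0 gives S-side
cut edges (S→T): {(0,3), (0,6), (1,6), (1,9), (4,3), (4,9), (4,10)} total cap 53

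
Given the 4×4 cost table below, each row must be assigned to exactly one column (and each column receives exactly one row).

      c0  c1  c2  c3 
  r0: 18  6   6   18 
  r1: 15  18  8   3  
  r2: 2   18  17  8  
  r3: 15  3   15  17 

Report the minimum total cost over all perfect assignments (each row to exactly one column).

optimal assignment: row0→col2 (cost 6), row1→col3 (cost 3), row2→col0 (cost 2), row3→col1 (cost 3)
total = 6 + 3 + 2 + 3 = 14

Minimum assignment cost: 14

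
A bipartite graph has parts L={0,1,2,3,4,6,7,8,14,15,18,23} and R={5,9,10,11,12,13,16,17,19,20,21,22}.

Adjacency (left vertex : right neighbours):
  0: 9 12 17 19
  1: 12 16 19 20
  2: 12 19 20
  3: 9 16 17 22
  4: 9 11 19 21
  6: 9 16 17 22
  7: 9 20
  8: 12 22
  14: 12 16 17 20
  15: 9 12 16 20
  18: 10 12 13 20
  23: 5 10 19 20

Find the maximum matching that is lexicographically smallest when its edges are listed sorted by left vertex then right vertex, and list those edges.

|M| = 10 (so the lex-smallest maximum matching has 10 edges)
process left vertices in ascending order; for each, take the smallest-labelled available neighbour that still permits 10 edges overall, or leave it unmatched if none does
lex-smallest matching: {0-9, 1-12, 2-19, 3-16, 4-11, 6-17, 7-20, 8-22, 18-10, 23-5}

Lex-smallest maximum matching: {(0,9), (1,12), (2,19), (3,16), (4,11), (6,17), (7,20), (8,22), (18,10), (23,5)}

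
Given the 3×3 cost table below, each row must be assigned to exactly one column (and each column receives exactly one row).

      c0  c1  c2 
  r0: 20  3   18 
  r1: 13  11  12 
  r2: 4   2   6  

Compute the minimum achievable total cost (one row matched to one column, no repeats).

Minimum assignment cost: 19

optimal assignment: row0→col1 (cost 3), row1→col2 (cost 12), row2→col0 (cost 4)
total = 3 + 12 + 4 = 19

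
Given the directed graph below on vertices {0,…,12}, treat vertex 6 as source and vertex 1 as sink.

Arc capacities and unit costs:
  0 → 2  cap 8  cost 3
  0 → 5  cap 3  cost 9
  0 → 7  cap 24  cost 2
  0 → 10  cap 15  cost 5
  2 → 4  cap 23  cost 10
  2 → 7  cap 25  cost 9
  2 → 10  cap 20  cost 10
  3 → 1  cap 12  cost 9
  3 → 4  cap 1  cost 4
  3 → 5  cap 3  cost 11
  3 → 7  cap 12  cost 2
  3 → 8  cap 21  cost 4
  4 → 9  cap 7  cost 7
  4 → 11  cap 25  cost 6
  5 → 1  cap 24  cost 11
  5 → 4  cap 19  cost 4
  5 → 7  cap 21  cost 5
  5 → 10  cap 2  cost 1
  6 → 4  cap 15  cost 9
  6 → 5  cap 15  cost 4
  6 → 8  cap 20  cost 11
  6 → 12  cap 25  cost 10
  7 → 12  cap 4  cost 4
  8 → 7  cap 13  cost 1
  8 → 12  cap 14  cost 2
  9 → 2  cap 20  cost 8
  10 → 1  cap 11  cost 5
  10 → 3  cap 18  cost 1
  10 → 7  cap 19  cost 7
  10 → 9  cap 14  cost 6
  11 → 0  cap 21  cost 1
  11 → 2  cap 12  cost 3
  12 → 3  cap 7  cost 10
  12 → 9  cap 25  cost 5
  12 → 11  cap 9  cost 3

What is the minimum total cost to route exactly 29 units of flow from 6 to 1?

shortest-cost path #1: 6→5→10→1 push 2 @ unit cost 10 (adds 20)
shortest-cost path #2: 6→5→1 push 13 @ unit cost 15 (adds 195)
shortest-cost path #3: 6→12→11→0→10→1 push 9 @ unit cost 24 (adds 216)
shortest-cost path #4: 6→12→3→1 push 5 @ unit cost 29 (adds 145)
total cost = 576

Minimum cost for 29 units: 576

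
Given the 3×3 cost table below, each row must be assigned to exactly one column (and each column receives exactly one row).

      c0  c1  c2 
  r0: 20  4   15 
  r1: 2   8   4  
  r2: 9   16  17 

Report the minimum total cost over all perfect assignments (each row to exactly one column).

optimal assignment: row0→col1 (cost 4), row1→col2 (cost 4), row2→col0 (cost 9)
total = 4 + 4 + 9 = 17

Minimum assignment cost: 17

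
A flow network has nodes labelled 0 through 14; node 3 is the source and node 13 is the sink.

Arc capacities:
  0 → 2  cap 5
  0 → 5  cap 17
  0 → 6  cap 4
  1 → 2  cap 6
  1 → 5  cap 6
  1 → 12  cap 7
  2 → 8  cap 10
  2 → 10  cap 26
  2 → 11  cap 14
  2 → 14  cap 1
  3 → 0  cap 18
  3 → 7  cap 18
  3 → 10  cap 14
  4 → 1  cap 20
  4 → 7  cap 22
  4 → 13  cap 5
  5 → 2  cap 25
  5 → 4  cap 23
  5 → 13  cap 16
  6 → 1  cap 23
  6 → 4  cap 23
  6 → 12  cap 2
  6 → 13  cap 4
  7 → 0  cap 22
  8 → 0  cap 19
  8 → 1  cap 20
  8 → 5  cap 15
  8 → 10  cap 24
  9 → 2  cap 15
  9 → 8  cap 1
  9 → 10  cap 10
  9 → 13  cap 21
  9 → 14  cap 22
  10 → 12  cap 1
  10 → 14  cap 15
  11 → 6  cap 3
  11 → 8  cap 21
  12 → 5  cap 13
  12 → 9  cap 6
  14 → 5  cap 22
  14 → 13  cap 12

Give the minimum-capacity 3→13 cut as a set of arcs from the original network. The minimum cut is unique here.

Min-cut arcs: {(0,2), (0,5), (0,6), (3,10)} (total capacity 40)

augment #1: 3→0→5→13 push 16
augment #2: 3→0→6→13 push 2
augment #3: 3→10→14→13 push 12
augment #4: 3→7→0→6→13 push 2
augment #5: 3→10→12→9→13 push 1
augment #6: 3→7→0→5→4→13 push 1
augment #7: 3→10→14→5→4→13 push 1
augment #8: 3→7→0→2→8→5→4→13 push 3
augment #9: 3→7→0→2→8→1→12→9→13 push 2
max flow = 40; residual-reachable set from 3 gives S-side
cut edges (S→T): {(0,2), (0,5), (0,6), (3,10)} total cap 40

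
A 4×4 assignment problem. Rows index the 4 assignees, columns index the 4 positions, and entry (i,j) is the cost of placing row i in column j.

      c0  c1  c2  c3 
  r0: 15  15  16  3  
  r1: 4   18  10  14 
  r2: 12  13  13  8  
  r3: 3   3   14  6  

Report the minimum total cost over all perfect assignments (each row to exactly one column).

optimal assignment: row0→col3 (cost 3), row1→col0 (cost 4), row2→col2 (cost 13), row3→col1 (cost 3)
total = 3 + 4 + 13 + 3 = 23

Minimum assignment cost: 23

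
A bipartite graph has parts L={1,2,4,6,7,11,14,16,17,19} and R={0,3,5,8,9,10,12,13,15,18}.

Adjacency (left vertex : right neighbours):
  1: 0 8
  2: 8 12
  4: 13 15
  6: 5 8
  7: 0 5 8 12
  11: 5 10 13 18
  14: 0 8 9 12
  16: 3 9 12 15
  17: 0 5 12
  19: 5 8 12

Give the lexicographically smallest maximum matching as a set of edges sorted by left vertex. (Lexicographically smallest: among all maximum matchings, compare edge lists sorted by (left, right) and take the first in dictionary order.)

Lex-smallest maximum matching: {(1,0), (2,8), (4,13), (6,5), (7,12), (11,10), (14,9), (16,3)}

|M| = 8 (so the lex-smallest maximum matching has 8 edges)
process left vertices in ascending order; for each, take the smallest-labelled available neighbour that still permits 8 edges overall, or leave it unmatched if none does
lex-smallest matching: {1-0, 2-8, 4-13, 6-5, 7-12, 11-10, 14-9, 16-3}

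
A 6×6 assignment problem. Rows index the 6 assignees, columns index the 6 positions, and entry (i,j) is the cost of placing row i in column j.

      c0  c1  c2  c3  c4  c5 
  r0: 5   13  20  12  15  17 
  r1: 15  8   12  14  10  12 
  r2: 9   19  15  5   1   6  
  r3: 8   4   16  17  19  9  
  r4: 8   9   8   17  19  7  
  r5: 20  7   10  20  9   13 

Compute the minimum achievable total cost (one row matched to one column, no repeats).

one of 2 optimal assignments: row0→col0 (cost 5), row1→col3 (cost 14), row2→col4 (cost 1), row3→col1 (cost 4), row4→col5 (cost 7), row5→col2 (cost 10)
total = 5 + 14 + 1 + 4 + 7 + 10 = 41

Minimum assignment cost: 41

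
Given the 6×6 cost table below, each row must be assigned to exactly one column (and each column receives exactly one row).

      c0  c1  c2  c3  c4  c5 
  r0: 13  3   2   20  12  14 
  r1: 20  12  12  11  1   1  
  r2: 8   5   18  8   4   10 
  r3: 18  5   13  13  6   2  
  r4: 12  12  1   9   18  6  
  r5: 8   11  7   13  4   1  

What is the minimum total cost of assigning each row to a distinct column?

optimal assignment: row0→col1 (cost 3), row1→col4 (cost 1), row2→col3 (cost 8), row3→col5 (cost 2), row4→col2 (cost 1), row5→col0 (cost 8)
total = 3 + 1 + 8 + 2 + 1 + 8 = 23

Minimum assignment cost: 23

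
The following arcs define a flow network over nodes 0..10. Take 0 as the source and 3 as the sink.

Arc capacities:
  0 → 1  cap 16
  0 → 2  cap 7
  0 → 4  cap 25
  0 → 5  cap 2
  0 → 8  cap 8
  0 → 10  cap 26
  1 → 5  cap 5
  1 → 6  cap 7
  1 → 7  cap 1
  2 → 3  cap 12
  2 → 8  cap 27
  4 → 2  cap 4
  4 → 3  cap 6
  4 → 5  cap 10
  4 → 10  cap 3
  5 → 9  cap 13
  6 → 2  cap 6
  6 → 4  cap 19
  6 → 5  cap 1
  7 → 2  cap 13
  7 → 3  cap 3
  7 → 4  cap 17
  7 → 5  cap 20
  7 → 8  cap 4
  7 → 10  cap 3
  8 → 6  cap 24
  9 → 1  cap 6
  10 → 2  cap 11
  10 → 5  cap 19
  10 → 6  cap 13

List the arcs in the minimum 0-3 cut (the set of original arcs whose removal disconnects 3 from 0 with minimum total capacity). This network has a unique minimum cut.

augment #1: 0→2→3 push 7
augment #2: 0→4→3 push 6
augment #3: 0→1→7→3 push 1
augment #4: 0→4→2→3 push 4
augment #5: 0→10→2→3 push 1
max flow = 19; residual-reachable set from 0 gives S-side
cut edges (S→T): {(1,7), (2,3), (4,3)} total cap 19

Min-cut arcs: {(1,7), (2,3), (4,3)} (total capacity 19)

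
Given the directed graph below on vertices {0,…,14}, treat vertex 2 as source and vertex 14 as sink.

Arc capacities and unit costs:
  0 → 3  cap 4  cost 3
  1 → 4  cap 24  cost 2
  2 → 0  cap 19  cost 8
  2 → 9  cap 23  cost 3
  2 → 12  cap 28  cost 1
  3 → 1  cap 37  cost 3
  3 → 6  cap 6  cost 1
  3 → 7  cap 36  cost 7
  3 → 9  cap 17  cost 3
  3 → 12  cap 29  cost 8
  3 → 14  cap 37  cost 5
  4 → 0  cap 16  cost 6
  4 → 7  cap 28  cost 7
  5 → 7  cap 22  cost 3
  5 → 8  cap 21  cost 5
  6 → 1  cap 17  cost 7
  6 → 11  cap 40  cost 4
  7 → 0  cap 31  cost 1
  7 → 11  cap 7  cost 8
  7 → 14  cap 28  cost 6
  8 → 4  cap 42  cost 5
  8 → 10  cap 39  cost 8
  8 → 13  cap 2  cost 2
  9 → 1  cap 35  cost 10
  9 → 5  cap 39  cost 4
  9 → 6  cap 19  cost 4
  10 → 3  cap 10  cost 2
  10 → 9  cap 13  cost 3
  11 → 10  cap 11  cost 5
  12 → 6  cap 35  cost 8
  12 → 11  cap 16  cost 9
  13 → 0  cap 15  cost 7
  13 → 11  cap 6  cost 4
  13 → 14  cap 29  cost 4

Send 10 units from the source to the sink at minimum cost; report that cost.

Minimum cost for 10 units: 160

shortest-cost path #1: 2→0→3→14 push 4 @ unit cost 16 (adds 64)
shortest-cost path #2: 2→9→5→7→14 push 6 @ unit cost 16 (adds 96)
total cost = 160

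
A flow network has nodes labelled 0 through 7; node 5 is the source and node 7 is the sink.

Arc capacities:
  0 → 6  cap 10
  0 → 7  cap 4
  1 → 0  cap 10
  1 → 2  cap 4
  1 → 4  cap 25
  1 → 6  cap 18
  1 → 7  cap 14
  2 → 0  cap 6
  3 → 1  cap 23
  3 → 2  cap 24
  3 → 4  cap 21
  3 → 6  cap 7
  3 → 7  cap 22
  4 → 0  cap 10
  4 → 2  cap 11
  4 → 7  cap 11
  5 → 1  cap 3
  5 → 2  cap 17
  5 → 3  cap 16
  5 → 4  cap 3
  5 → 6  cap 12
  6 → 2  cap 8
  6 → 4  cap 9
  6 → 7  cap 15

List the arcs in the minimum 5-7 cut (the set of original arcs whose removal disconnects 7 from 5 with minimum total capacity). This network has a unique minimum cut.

augment #1: 5→1→7 push 3
augment #2: 5→3→7 push 16
augment #3: 5→4→7 push 3
augment #4: 5→6→7 push 12
augment #5: 5→2→0→7 push 4
augment #6: 5→2→0→6→7 push 2
max flow = 40; residual-reachable set from 5 gives S-side
cut edges (S→T): {(2,0), (5,1), (5,3), (5,4), (5,6)} total cap 40

Min-cut arcs: {(2,0), (5,1), (5,3), (5,4), (5,6)} (total capacity 40)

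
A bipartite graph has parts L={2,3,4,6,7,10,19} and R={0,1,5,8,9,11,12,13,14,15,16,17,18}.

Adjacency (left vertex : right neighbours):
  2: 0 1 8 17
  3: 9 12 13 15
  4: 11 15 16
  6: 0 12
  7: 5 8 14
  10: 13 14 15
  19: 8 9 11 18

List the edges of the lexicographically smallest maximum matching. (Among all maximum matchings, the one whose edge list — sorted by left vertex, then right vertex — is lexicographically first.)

Lex-smallest maximum matching: {(2,0), (3,9), (4,11), (6,12), (7,5), (10,13), (19,8)}

|M| = 7 (so the lex-smallest maximum matching has 7 edges)
process left vertices in ascending order; for each, take the smallest-labelled available neighbour that still permits 7 edges overall, or leave it unmatched if none does
lex-smallest matching: {2-0, 3-9, 4-11, 6-12, 7-5, 10-13, 19-8}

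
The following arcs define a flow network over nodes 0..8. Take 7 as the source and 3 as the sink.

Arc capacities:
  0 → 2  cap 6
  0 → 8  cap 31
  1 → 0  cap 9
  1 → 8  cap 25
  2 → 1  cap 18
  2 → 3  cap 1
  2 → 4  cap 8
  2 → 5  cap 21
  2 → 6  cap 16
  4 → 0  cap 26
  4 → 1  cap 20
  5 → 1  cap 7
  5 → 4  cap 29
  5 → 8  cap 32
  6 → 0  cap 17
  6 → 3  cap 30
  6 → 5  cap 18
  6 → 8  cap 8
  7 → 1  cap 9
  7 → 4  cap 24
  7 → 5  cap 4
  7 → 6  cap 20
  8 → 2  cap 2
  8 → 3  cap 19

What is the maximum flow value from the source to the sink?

Maximum flow value: 47

augment #1: 7→6→3 bottleneck 20, total now 20
augment #2: 7→1→8→3 bottleneck 9, total now 29
augment #3: 7→5→8→3 bottleneck 4, total now 33
augment #4: 7→4→0→2→3 bottleneck 1, total now 34
augment #5: 7→4→0→8→3 bottleneck 6, total now 40
augment #6: 7→4→0→2→6→3 bottleneck 5, total now 45
augment #7: 7→4→0→8→2→6→3 bottleneck 2, total now 47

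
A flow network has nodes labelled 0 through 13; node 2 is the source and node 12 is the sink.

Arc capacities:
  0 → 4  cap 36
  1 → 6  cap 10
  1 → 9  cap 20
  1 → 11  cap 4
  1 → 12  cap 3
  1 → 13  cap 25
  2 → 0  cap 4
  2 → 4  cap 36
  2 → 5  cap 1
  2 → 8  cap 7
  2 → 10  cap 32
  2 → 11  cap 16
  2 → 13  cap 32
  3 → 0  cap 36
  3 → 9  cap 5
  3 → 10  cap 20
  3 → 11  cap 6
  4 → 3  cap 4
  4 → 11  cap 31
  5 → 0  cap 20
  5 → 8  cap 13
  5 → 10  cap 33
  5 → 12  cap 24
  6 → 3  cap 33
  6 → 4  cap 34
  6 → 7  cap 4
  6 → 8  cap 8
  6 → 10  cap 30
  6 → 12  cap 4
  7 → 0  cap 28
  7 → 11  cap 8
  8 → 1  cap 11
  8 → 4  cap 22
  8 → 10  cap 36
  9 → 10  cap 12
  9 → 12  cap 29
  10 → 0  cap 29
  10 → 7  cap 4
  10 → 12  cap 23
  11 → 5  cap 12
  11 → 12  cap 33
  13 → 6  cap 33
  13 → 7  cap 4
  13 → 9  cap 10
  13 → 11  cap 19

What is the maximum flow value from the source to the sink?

Maximum flow value: 99

augment #1: 2→5→12 bottleneck 1, total now 1
augment #2: 2→10→12 bottleneck 23, total now 24
augment #3: 2→11→12 bottleneck 16, total now 40
augment #4: 2→4→11→12 bottleneck 17, total now 57
augment #5: 2→8→1→12 bottleneck 3, total now 60
augment #6: 2→13→6→12 bottleneck 4, total now 64
augment #7: 2→13→9→12 bottleneck 10, total now 74
augment #8: 2→4→3→9→12 bottleneck 4, total now 78
augment #9: 2→4→11→5→12 bottleneck 12, total now 90
augment #10: 2→8→1→9→12 bottleneck 4, total now 94
augment #11: 2→13→6→3→9→12 bottleneck 1, total now 95
augment #12: 2→13→6→8→1→9→12 bottleneck 4, total now 99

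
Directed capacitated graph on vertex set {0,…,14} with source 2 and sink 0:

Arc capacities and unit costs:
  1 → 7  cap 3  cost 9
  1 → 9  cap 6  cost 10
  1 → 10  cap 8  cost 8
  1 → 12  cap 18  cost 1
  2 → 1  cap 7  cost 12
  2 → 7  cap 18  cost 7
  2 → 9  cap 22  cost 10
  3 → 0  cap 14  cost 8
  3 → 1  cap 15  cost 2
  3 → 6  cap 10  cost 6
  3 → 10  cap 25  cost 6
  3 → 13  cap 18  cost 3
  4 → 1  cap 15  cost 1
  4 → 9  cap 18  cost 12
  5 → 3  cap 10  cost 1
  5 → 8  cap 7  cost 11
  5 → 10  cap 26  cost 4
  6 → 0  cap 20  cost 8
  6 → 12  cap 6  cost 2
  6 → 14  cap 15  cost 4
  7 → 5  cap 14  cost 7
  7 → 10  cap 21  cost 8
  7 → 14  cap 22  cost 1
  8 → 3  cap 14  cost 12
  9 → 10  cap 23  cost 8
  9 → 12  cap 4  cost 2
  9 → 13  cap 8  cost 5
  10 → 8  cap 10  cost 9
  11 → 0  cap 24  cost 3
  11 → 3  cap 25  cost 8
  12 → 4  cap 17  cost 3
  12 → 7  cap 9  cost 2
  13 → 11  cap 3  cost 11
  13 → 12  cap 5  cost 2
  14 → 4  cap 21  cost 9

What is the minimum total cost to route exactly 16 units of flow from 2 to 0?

shortest-cost path #1: 2→7→5→3→0 push 10 @ unit cost 23 (adds 230)
shortest-cost path #2: 2→9→13→11→0 push 3 @ unit cost 29 (adds 87)
shortest-cost path #3: 2→7→10→8→3→0 push 3 @ unit cost 44 (adds 132)
total cost = 449

Minimum cost for 16 units: 449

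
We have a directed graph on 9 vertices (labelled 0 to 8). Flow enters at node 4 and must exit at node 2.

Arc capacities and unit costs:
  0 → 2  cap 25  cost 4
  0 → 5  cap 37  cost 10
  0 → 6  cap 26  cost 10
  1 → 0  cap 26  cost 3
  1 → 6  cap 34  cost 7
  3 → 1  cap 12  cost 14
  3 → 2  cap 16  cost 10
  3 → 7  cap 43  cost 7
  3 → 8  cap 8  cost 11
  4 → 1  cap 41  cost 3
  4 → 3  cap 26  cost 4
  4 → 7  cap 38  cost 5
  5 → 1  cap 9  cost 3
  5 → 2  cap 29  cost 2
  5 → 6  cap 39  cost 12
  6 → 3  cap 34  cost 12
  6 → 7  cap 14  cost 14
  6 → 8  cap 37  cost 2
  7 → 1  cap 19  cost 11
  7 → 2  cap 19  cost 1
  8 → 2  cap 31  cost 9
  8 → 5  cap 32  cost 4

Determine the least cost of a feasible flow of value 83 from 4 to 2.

shortest-cost path #1: 4→7→2 push 19 @ unit cost 6 (adds 114)
shortest-cost path #2: 4→1→0→2 push 25 @ unit cost 10 (adds 250)
shortest-cost path #3: 4→3→2 push 16 @ unit cost 14 (adds 224)
shortest-cost path #4: 4→1→6→8→5→2 push 16 @ unit cost 18 (adds 288)
shortest-cost path #5: 4→3→8→5→2 push 7 @ unit cost 21 (adds 147)
total cost = 1023

Minimum cost for 83 units: 1023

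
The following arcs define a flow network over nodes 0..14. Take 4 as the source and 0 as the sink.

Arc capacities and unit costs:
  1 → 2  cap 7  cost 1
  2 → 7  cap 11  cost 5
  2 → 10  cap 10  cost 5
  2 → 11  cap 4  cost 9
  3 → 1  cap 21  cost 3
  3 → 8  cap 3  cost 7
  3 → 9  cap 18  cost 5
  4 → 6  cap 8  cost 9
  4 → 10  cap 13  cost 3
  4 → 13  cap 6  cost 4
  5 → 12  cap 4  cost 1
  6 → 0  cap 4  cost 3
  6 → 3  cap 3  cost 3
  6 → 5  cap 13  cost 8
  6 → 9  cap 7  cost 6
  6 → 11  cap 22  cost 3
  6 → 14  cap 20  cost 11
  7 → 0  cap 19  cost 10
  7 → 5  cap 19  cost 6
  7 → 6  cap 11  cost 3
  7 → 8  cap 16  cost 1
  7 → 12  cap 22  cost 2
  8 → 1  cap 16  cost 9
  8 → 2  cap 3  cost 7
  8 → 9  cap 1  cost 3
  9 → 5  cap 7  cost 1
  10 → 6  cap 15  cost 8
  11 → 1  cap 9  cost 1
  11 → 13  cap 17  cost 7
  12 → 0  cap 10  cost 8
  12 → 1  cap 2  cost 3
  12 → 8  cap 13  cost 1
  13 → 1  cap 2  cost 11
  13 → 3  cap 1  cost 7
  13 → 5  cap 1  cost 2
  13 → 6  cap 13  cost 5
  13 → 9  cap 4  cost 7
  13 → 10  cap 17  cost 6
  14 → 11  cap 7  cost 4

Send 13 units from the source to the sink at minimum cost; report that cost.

Minimum cost for 13 units: 271

shortest-cost path #1: 4→6→0 push 4 @ unit cost 12 (adds 48)
shortest-cost path #2: 4→13→5→12→0 push 1 @ unit cost 15 (adds 15)
shortest-cost path #3: 4→13→9→5→12→0 push 3 @ unit cost 21 (adds 63)
shortest-cost path #4: 4→6→11→1→2→7→0 push 4 @ unit cost 29 (adds 116)
shortest-cost path #5: 4→13→6→11→1→2→7→0 push 1 @ unit cost 29 (adds 29)
total cost = 271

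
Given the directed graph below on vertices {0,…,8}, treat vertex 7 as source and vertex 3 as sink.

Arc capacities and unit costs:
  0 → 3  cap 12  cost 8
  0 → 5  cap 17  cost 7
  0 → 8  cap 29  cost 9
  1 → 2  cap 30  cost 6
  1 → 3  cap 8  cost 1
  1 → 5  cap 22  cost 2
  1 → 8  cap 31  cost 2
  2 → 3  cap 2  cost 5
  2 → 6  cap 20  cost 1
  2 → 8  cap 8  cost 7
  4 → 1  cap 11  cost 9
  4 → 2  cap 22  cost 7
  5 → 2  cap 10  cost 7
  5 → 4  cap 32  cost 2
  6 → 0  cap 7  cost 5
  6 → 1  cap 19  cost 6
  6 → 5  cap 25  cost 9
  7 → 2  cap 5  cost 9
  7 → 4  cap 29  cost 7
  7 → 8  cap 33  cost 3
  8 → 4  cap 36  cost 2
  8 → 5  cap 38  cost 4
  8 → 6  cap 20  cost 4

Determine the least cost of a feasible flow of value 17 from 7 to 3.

shortest-cost path #1: 7→2→3 push 2 @ unit cost 14 (adds 28)
shortest-cost path #2: 7→8→6→1→3 push 8 @ unit cost 14 (adds 112)
shortest-cost path #3: 7→8→6→0→3 push 7 @ unit cost 20 (adds 140)
total cost = 280

Minimum cost for 17 units: 280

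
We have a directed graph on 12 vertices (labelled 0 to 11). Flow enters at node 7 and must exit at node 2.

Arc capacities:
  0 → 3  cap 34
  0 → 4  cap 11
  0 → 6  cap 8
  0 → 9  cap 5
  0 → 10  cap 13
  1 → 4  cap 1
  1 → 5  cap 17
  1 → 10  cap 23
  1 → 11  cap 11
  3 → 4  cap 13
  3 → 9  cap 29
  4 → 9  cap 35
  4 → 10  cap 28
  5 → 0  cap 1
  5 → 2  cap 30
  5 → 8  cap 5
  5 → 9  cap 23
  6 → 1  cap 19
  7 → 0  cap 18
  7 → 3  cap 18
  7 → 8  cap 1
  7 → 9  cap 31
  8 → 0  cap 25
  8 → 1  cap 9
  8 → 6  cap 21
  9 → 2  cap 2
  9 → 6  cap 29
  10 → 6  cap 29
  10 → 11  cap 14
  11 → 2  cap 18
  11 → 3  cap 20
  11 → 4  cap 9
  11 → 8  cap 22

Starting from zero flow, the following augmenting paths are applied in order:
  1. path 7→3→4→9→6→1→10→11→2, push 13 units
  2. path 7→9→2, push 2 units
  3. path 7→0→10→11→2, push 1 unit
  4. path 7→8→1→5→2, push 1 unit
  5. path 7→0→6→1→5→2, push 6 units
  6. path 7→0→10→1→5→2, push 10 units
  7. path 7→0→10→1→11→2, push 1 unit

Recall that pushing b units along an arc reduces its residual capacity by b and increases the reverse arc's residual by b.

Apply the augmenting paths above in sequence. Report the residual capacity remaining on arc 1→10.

after path 1 (7→3→4→9→6→1→10→11→2, push 13): res(1,10)=10
after path 2 (7→9→2, push 2): res(1,10)=10
after path 3 (7→0→10→11→2, push 1): res(1,10)=10
after path 4 (7→8→1→5→2, push 1): res(1,10)=10
after path 5 (7→0→6→1→5→2, push 6): res(1,10)=10
after path 6 (7→0→10→1→5→2, push 10): res(1,10)=20
after path 7 (7→0→10→1→11→2, push 1): res(1,10)=21

Residual capacity of (1,10): 21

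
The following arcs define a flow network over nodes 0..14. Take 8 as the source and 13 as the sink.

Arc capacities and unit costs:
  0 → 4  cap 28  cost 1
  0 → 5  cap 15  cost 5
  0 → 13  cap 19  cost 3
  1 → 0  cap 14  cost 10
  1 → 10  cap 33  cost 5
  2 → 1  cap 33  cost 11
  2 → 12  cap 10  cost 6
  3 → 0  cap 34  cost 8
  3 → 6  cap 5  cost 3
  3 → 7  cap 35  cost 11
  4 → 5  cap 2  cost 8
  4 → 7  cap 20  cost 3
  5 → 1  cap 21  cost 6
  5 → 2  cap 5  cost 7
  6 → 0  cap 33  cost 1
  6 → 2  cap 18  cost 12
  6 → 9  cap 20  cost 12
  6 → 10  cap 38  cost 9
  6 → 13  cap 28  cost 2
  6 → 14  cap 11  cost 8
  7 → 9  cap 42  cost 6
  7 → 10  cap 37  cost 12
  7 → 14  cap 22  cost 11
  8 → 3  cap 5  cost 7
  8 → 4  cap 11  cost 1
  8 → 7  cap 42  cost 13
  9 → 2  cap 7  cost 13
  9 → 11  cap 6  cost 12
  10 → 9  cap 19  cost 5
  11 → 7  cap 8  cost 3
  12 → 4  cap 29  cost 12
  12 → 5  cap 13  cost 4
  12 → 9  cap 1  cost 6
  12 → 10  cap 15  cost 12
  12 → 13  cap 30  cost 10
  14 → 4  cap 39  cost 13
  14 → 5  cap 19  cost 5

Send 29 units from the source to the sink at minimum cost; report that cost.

Minimum cost for 29 units: 1103

shortest-cost path #1: 8→3→6→13 push 5 @ unit cost 12 (adds 60)
shortest-cost path #2: 8→4→5→1→0→13 push 2 @ unit cost 28 (adds 56)
shortest-cost path #3: 8→4→7→9→2→12→13 push 7 @ unit cost 39 (adds 273)
shortest-cost path #4: 8→4→7→14→5→1→0→13 push 2 @ unit cost 39 (adds 78)
shortest-cost path #5: 8→7→14→5→1→0→13 push 10 @ unit cost 48 (adds 480)
shortest-cost path #6: 8→7→14→5→2→12→13 push 3 @ unit cost 52 (adds 156)
total cost = 1103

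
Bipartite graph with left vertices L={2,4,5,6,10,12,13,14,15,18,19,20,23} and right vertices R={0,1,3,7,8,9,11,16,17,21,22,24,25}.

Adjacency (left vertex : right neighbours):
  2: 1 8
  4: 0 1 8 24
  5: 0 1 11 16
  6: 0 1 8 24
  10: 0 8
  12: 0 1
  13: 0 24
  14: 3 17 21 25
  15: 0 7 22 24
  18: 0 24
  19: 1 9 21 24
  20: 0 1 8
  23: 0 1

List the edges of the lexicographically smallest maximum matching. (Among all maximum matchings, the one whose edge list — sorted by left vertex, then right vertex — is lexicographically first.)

|M| = 8 (so the lex-smallest maximum matching has 8 edges)
process left vertices in ascending order; for each, take the smallest-labelled available neighbour that still permits 8 edges overall, or leave it unmatched if none does
lex-smallest matching: {2-1, 4-0, 5-11, 6-8, 13-24, 14-3, 15-7, 19-9}

Lex-smallest maximum matching: {(2,1), (4,0), (5,11), (6,8), (13,24), (14,3), (15,7), (19,9)}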